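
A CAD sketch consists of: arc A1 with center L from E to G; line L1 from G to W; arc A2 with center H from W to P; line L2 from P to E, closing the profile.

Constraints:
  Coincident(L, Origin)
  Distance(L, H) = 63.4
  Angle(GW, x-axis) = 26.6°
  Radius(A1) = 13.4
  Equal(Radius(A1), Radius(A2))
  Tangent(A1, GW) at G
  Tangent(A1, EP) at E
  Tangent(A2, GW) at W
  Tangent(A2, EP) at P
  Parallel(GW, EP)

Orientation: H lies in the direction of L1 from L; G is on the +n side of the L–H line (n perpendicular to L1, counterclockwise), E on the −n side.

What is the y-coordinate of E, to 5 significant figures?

-11.982

L is at the origin and H lies 63.4 along u from L, so H = 63.4·u = (56.689, 28.388). Tangency of A1 to both parallel lines with radius 13.4 puts G and E at L ± 13.4·n: G = (-6.0000, 11.982), E = (6.0000, -11.982). So E.y = -11.982.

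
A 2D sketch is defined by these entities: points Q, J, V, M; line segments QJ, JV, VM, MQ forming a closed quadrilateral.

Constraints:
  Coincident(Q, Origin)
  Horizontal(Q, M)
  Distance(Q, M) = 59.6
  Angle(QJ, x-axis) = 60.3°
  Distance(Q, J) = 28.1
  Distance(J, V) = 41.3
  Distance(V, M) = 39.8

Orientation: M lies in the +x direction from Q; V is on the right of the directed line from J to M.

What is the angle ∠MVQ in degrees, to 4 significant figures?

122.0°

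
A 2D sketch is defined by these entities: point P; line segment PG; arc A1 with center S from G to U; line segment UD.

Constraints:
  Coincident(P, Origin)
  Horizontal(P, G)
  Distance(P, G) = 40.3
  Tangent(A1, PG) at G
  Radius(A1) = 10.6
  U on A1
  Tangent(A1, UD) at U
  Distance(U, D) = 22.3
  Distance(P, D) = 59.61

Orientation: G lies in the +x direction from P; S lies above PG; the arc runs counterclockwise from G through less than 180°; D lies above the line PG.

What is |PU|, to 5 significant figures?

52.129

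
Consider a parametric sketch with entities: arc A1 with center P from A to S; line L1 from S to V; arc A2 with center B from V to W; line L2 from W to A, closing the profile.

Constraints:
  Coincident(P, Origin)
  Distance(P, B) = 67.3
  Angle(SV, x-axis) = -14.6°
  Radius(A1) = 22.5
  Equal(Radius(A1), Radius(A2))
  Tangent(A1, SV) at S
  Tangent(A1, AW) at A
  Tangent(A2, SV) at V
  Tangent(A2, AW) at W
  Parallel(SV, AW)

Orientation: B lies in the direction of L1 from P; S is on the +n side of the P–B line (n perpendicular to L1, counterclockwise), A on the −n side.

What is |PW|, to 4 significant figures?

70.96

Tangency of A1 to both parallel lines with radius 22.5 puts S and A at P ± 22.5·n: S = (5.672, 21.77), A = (-5.672, -21.77). Equal radii place V and W the same way about B: V = B + 22.5·n = (70.80, 4.809), W = B − 22.5·n = (59.46, -38.74). Then |PW| = |W − P| = 70.96.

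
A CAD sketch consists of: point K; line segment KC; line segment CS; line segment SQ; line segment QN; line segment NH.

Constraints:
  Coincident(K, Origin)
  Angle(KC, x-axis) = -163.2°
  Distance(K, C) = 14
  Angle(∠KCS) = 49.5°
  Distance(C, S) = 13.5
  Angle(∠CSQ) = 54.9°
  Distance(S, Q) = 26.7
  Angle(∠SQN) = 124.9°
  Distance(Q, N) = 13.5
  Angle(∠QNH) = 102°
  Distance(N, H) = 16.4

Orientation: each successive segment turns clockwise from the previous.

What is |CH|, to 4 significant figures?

19.57

∠SQN = 124.9° gives QN at -113.9° from the x-axis; with |QN| = 13.5, N = (0.3857, -26.87). ∠QNH = 102.0° gives NH at 168.1° from the x-axis; with |NH| = 16.4, H = (-15.66, -23.48). Then |CH| = |H − C| = 19.57.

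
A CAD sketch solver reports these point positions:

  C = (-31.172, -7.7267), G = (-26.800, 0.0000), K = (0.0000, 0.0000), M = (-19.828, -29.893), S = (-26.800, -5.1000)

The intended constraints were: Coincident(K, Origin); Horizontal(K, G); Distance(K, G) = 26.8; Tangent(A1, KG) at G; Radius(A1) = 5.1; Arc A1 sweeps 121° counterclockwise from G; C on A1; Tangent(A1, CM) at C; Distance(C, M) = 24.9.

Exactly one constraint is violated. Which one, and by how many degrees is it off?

Tangent(A1, CM) at C — off by 3.90°.

K = (0.00, 0.00) ✓; K.y = 0.00, G.y = 0.00 ✓; |KG| = 26.80 ✓; ∠(SG, GK) = 90.00° ✓; |SG| = 5.100 ✓; bearing(S→C) − bearing(S→G) = 121.0° ✓; |SC| = 5.100 ✓; ∠(SC, CM) = 93.90° ✗; |CM| = 24.90 ✓.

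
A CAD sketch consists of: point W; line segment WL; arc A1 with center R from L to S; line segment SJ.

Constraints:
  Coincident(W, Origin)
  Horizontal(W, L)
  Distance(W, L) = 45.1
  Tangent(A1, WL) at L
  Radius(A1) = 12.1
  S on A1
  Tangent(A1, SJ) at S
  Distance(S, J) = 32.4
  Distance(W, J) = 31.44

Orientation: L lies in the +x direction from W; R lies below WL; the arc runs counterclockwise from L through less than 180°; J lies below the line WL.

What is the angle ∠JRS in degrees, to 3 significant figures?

69.5°

Checks: |RS| = 12.10 ✓; ∠(RS, SJ) = 90.00° ✓; |SJ| = 32.40 ✓; |WJ| = 31.44 ✓.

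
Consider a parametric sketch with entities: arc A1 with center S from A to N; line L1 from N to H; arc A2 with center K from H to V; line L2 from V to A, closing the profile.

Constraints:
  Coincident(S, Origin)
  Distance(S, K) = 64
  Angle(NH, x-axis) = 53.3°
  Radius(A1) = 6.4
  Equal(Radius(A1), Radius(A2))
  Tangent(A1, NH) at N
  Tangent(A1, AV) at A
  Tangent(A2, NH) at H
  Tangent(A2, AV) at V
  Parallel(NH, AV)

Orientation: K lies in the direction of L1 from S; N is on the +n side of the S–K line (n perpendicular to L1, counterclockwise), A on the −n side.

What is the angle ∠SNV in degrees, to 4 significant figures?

78.69°

The slot axis is L1's direction at 53.3°, so u = (cos 53.3°, sin 53.3°) = (0.5976, 0.8018) and n = (−sin 53.3°, cos 53.3°) = (-0.8018, 0.5976). S is at the origin and K lies 64.0 along u from S, so K = 64.0·u = (38.25, 51.31). Tangency of A1 to both parallel lines with radius 6.4 puts N and A at S ± 6.4·n: N = (-5.131, 3.825), A = (5.131, -3.825). Equal radii place H and V the same way about K: H = K + 6.4·n = (33.12, 55.14), V = K − 6.4·n = (43.38, 47.49). Then cos ∠SNV = NS·NV / (|NS||NV|), giving 78.69°.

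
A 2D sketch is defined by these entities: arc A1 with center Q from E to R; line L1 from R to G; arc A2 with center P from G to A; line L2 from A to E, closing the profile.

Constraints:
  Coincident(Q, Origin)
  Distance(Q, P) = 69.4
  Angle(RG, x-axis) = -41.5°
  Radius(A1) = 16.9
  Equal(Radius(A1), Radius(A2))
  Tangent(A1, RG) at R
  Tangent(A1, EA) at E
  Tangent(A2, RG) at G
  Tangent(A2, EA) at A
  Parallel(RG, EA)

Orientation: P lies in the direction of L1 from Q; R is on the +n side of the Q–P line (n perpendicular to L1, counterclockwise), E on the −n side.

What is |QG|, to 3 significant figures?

71.4

The slot axis is L1's direction at -41.5°, so u = (cos -41.5°, sin -41.5°) = (0.749, -0.663) and n = (−sin -41.5°, cos -41.5°) = (0.663, 0.749). Q is at the origin and P lies 69.4 along u from Q, so P = 69.4·u = (52.0, -46.0). Tangency of A1 to both parallel lines with radius 16.9 puts R and E at Q ± 16.9·n: R = (11.2, 12.7), E = (-11.2, -12.7). Equal radii place G and A the same way about P: G = P + 16.9·n = (63.2, -33.3), A = P − 16.9·n = (40.8, -58.6). Then |QG| = |G − Q| = 71.4.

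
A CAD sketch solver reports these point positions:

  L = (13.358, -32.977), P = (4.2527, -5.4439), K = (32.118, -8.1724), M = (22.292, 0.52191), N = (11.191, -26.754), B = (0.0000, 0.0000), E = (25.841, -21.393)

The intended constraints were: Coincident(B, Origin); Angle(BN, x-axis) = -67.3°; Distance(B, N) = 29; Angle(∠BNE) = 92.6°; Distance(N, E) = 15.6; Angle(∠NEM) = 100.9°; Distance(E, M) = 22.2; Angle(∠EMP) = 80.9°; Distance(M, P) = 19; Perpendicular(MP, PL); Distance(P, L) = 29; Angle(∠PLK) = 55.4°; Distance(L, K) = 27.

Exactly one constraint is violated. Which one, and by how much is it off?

Distance(L, K) = 27 — off by 4.10.

B = (0.00, 0.00) ✓; BN at -67.30° ✓; |BN| = 29.00 ✓; ∠BNE = 92.60° ✓; |NE| = 15.60 ✓; ∠NEM = 100.9° ✓; |EM| = 22.20 ✓; ∠EMP = 80.90° ✓; |MP| = 19.00 ✓; ∠(MP, PL) = 90.00° ✓; |PL| = 29.00 ✓; ∠PLK = 55.40° ✓; |LK| = 31.10 ✗.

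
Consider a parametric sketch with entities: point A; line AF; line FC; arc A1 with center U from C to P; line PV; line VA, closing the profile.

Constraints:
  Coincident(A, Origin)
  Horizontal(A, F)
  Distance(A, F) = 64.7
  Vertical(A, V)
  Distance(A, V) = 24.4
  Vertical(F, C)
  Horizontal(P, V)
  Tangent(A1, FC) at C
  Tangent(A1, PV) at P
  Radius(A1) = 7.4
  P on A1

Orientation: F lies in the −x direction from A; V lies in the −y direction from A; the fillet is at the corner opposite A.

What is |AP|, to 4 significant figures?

62.28

The virtual corner opposite A is at (-64.70, -24.40). A1 meets FC tangentially, so UC is at right angles to FC and tangency of A1 to PV means the radius UP is perpendicular to PV, with radius 7.4, so the center U sits 7.4 in from both sides at U = (-57.30, -17.00). That places the tangent points at C = (-64.70, -17.00) on FC and P = (-57.30, -24.40) on PV. Then |AP| = |P − A| = 62.28.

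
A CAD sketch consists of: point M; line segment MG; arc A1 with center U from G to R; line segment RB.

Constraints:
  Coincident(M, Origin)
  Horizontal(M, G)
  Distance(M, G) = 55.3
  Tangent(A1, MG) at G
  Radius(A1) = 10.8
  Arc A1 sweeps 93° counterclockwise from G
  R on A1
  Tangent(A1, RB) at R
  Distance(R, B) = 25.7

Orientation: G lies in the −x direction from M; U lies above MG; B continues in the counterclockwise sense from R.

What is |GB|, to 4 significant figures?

38.21

On A1, G sits at bearing -90° from U; a 93° counterclockwise sweep puts R at bearing 3°, so R = U + 10.8·(cos 3°, sin 3°) = (-44.51, 11.37). A1 meets RB tangentially, so UR is at right angles to RB, so RB runs along (−sin 3°, cos 3°); with |RB| = 25.7, B = (-45.86, 37.03). Then |GB| = |B − G| = 38.21.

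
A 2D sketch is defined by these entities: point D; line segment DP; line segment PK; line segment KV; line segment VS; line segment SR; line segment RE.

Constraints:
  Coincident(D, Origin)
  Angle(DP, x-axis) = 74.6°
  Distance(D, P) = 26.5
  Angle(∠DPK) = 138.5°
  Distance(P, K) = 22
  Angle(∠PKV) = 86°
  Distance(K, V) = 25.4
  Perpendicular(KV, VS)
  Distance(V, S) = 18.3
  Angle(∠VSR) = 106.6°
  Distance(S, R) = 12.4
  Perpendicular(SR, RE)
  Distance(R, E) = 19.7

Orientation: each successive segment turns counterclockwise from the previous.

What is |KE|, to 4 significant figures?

8.427

D is at the origin; DP runs at 74.6° with length 26.5, so P = (7.037, 25.55). ∠DPK = 138.5° gives PK at 116.1° from the x-axis; with |PK| = 22.0, K = (-2.641, 45.31). ∠PKV = 86.0° gives KV at -149.9° from the x-axis; with |KV| = 25.4, V = (-24.62, 32.57). KV ⟂ VS, so VS runs at -59.90°; with |VS| = 18.3, S = (-15.44, 16.73). ∠VSR = 106.6° gives SR at 13.50° from the x-axis; with |SR| = 12.4, R = (-3.381, 19.63). SR is perpendicular to RE, so RE runs at 103.5°; with |RE| = 19.7, E = (-7.980, 38.78). Then |KE| = |E − K| = 8.427.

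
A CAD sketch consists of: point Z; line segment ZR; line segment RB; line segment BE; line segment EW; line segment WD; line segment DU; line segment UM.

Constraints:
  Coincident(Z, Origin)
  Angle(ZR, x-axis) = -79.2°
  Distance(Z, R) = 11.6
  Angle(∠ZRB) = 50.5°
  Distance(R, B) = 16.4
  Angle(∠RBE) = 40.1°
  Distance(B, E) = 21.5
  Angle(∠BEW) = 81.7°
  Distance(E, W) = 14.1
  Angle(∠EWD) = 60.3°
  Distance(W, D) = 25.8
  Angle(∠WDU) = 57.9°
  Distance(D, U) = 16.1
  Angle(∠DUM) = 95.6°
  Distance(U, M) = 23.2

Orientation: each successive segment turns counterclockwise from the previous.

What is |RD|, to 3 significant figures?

18.3

∠BEW = 81.7° gives EW at -71.5° from the x-axis; with |EW| = 14.1, W = (-4.04, -16.0). ∠EWD = 60.3° gives WD at 48.2° from the x-axis; with |WD| = 25.8, D = (13.2, 3.28). Then |RD| = |D − R| = 18.3.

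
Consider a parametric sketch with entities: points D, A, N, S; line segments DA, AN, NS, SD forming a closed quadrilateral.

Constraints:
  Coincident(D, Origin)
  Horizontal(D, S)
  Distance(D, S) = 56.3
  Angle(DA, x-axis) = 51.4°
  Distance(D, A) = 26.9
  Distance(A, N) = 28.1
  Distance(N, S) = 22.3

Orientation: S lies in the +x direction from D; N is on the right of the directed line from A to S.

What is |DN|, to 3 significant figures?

34.1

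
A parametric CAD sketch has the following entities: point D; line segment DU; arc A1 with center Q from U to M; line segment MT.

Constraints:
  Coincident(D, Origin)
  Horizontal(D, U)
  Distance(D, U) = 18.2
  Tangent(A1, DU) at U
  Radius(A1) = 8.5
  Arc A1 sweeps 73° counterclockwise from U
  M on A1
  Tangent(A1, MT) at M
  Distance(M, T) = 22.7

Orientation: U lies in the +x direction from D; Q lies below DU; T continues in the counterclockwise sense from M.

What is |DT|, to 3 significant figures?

27.9

On A1, U sits at bearing 90° from Q; a 73° counterclockwise sweep puts M at bearing 163°, so M = Q + 8.5·(cos 163°, sin 163°) = (10.1, -6.01). A1 meets MT tangentially, so QM is at right angles to MT, so MT runs along (−sin 163°, cos 163°); with |MT| = 22.7, T = (3.43, -27.7). Then |DT| = |T − D| = 27.9.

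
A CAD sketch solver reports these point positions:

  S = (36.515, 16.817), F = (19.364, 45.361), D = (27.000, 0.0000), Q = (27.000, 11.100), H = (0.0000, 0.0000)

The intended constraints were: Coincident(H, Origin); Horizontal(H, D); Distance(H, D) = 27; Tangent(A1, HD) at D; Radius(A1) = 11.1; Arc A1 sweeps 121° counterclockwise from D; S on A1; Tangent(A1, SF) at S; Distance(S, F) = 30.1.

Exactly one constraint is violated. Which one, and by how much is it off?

Distance(S, F) = 30.1 — off by 3.20.

H = (0.00, 0.00) ✓; H.y = 0.00, D.y = 0.00 ✓; |HD| = 27.00 ✓; ∠(QD, DH) = 90.00° ✓; |QD| = 11.10 ✓; bearing(Q→S) − bearing(Q→D) = 121.0° ✓; |QS| = 11.10 ✓; ∠(QS, SF) = 90.00° ✓; |SF| = 33.30 ✗.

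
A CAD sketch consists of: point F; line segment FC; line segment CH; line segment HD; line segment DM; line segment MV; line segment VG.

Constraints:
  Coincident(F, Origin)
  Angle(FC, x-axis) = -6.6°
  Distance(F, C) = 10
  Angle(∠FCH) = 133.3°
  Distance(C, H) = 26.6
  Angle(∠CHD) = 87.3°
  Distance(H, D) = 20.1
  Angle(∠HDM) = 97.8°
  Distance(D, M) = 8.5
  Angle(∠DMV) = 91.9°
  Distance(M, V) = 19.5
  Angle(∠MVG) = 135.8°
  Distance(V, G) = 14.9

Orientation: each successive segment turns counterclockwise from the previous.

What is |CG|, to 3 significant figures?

26.0

F is at the origin; FC runs at -6.6° with length 10.0, so C = (9.93, -1.15). ∠FCH = 133.3° gives CH at 40.1° from the x-axis; with |CH| = 26.6, H = (30.3, 16.0). ∠CHD = 87.3° gives HD at 133° from the x-axis; with |HD| = 20.1, D = (16.6, 30.7). ∠HDM = 97.8° gives DM at -145° from the x-axis; with |DM| = 8.5, M = (9.66, 25.9). ∠DMV = 91.9° gives MV at -56.9° from the x-axis; with |MV| = 19.5, V = (20.3, 9.52). ∠MVG = 135.8° gives VG at -12.7° from the x-axis; with |VG| = 14.9, G = (34.8, 6.25). Then |CG| = |G − C| = 26.0.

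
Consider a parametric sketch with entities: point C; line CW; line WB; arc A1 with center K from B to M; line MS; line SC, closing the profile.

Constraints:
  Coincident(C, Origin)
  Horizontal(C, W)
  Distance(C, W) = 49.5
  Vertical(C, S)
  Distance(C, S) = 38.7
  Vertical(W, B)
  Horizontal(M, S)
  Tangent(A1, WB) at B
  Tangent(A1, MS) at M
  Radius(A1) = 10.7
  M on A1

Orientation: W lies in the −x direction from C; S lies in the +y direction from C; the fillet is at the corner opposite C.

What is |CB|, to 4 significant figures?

56.87

The virtual corner opposite C is at (-49.50, 38.70). Since A1 is tangent to WB there, KB ⟂ WB and tangency of A1 to MS means the radius KM is perpendicular to MS, with radius 10.7, so the center K sits 10.7 in from both sides at K = (-38.80, 28.00). That places the tangent points at B = (-49.50, 28.00) on WB and M = (-38.80, 38.70) on MS. Then |CB| = |B − C| = 56.87.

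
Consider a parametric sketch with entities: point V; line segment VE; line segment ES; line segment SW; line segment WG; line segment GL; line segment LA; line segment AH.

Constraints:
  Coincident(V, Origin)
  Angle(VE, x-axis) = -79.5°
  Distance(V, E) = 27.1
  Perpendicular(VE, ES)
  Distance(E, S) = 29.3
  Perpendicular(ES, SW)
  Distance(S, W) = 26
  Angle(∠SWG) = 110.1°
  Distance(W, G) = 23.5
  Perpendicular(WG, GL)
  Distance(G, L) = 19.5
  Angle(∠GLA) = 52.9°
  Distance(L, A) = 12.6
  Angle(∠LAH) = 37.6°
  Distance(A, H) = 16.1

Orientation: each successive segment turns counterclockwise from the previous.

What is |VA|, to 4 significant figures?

14.72

V is at the origin; VE runs at -79.5° with length 27.1, so E = (4.939, -26.65). VE is perpendicular to ES, so ES runs at 10.50°; with |ES| = 29.3, S = (33.75, -21.31). ES is perpendicular to SW, so SW runs at 100.5°; with |SW| = 26.0, W = (29.01, 4.258). ∠SWG = 110.1° gives WG at 170.4° from the x-axis; with |WG| = 23.5, G = (5.839, 8.177). WG ⟂ GL, so GL runs at -99.60°; with |GL| = 19.5, L = (2.587, -11.05). ∠GLA = 52.9° gives LA at 27.50° from the x-axis; with |LA| = 12.6, A = (13.76, -5.232). Then |VA| = |A − V| = 14.72.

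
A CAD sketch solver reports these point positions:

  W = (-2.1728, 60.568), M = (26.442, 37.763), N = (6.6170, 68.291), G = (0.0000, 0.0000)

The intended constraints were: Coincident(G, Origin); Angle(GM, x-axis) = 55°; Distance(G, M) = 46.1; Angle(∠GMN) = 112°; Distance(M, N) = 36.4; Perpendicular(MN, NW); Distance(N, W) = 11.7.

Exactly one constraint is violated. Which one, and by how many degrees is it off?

Perpendicular(MN, NW) — off by 8.30°.

G = (0.00, 0.00) ✓; GM at 55.00° ✓; |GM| = 46.10 ✓; ∠GMN = 112.0° ✓; |MN| = 36.40 ✓; ∠(MN, NW) = 98.30° ✗; |NW| = 11.70 ✓.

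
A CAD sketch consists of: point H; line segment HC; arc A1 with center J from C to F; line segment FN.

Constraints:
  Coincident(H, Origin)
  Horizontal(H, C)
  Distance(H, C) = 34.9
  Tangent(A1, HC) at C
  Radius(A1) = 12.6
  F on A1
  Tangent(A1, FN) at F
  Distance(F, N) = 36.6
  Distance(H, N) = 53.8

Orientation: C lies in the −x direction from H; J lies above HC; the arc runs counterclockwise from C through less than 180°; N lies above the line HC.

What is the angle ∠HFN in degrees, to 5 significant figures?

118.80°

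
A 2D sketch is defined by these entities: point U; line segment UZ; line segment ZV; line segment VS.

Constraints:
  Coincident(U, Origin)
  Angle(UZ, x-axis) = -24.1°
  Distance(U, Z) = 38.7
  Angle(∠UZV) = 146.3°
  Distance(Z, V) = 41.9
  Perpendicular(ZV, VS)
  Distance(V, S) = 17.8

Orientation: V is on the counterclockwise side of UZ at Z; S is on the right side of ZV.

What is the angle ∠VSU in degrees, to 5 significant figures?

62.076°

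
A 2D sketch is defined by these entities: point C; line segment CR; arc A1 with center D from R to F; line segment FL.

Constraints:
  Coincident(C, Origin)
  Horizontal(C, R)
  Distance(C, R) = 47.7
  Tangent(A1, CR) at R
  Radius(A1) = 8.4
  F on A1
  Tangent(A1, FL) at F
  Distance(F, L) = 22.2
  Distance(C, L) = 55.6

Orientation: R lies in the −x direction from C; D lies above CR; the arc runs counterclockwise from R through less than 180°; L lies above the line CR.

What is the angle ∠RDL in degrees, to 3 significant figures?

175°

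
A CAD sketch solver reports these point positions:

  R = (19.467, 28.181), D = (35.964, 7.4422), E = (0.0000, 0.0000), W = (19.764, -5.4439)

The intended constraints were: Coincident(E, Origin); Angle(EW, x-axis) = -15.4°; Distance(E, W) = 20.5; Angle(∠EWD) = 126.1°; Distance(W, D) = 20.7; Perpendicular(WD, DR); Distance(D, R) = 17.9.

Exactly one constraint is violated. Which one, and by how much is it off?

Distance(D, R) = 17.9 — off by 8.60.

E = (0.00, 0.00) ✓; EW at -15.40° ✓; |EW| = 20.50 ✓; ∠EWD = 126.1° ✓; |WD| = 20.70 ✓; ∠(WD, DR) = 90.00° ✓; |DR| = 26.50 ✗.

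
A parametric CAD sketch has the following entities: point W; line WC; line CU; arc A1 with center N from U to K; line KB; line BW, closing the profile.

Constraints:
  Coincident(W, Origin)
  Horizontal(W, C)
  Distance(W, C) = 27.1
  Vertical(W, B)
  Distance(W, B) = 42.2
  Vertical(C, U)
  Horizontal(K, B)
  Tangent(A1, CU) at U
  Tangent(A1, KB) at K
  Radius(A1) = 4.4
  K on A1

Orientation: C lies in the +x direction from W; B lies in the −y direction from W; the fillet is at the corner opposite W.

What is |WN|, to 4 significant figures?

44.09

W is at the origin; WC is horizontal with |WC| = 27.1 and C on the +x side, so C = (27.10, 0.000). WB is vertical with |WB| = 42.2 and B on the −y side, so B = (0.000, -42.20). The virtual corner opposite W is at (27.10, -42.20). The tangent condition forces NU to be normal to CU and tangency of A1 to KB means the radius NK is perpendicular to KB, with radius 4.4, so the center N sits 4.4 in from both sides at N = (22.70, -37.80). Then |WN| = |N − W| = 44.09.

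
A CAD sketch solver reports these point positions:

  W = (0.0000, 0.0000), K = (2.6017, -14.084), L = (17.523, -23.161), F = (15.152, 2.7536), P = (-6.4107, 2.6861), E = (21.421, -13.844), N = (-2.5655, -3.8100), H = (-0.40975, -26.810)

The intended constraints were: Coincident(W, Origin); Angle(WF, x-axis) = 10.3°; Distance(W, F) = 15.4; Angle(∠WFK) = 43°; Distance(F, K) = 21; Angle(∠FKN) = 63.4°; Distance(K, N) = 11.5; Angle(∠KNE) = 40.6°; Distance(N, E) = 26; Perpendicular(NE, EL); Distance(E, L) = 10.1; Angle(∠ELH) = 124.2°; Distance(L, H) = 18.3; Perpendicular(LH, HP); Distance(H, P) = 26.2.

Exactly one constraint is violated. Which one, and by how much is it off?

Distance(H, P) = 26.2 — off by 3.90.

W = (0.00, 0.00) ✓; WF at 10.30° ✓; |WF| = 15.40 ✓; ∠WFK = 43.00° ✓; |FK| = 21.00 ✓; ∠FKN = 63.40° ✓; |KN| = 11.50 ✓; ∠KNE = 40.60° ✓; |NE| = 26.00 ✓; ∠(NE, EL) = 90.00° ✓; |EL| = 10.10 ✓; ∠ELH = 124.2° ✓; |LH| = 18.30 ✓; ∠(LH, HP) = 90.00° ✓; |HP| = 30.10 ✗.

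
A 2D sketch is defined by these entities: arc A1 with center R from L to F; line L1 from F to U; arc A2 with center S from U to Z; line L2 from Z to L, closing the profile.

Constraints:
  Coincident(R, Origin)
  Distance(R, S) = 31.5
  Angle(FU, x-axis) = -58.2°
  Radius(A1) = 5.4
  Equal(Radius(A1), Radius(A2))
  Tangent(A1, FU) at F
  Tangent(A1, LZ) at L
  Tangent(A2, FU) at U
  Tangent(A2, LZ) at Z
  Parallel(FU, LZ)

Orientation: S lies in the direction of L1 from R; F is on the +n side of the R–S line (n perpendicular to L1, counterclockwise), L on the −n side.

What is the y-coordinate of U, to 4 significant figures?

-23.93

The slot axis is L1's direction at -58.2°, so u = (cos -58.2°, sin -58.2°) = (0.5270, -0.8499) and n = (−sin -58.2°, cos -58.2°) = (0.8499, 0.5270). R is at the origin and S lies 31.5 along u from R, so S = 31.5·u = (16.60, -26.77). Tangency of A1 to both parallel lines with radius 5.4 puts F and L at R ± 5.4·n: F = (4.589, 2.846), L = (-4.589, -2.846). Equal radii place U and Z the same way about S: U = S + 5.4·n = (21.19, -23.93), Z = S − 5.4·n = (12.01, -29.62). So U.y = -23.93.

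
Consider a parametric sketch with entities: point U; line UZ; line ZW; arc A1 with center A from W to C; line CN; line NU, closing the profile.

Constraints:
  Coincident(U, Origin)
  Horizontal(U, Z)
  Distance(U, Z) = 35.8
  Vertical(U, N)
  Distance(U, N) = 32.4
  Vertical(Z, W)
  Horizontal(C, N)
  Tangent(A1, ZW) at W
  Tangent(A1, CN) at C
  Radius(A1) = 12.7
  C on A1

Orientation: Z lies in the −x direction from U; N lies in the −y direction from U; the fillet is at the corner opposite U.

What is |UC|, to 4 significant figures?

39.79

The virtual corner opposite U is at (-35.80, -32.40). Tangency of A1 to ZW means the radius AW is perpendicular to ZW and A1 meets CN tangentially, so AC is at right angles to CN, with radius 12.7, so the center A sits 12.7 in from both sides at A = (-23.10, -19.70). That places the tangent points at W = (-35.80, -19.70) on ZW and C = (-23.10, -32.40) on CN. Then |UC| = |C − U| = 39.79.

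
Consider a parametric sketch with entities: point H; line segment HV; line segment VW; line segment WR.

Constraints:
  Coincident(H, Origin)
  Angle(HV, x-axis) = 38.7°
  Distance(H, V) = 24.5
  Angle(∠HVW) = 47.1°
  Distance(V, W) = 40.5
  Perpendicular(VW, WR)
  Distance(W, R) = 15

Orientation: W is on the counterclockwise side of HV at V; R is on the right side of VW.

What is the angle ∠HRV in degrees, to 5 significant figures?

33.808°

H is at the origin; HV runs at 38.7° with length 24.5, so V = 24.5·(cos 38.7°, sin 38.7°) = (19.121, 15.318). ∠HVW = 47.1°, so VW runs at 38.7° + (180° − 47.1°) = 171.60° from the x-axis; with |VW| = 40.5, W = V + 40.5·(cos 171.60°, sin 171.60°) = (-20.945, 21.235). The perpendicularity gives WR at right angles to VW; with |WR| = 15.0 on the right of VW, R = W + 15.0·(0.14608, 0.98927) = (-18.754, 36.074). Then cos ∠HRV = RH·RV / (|RH||RV|), giving 33.808°.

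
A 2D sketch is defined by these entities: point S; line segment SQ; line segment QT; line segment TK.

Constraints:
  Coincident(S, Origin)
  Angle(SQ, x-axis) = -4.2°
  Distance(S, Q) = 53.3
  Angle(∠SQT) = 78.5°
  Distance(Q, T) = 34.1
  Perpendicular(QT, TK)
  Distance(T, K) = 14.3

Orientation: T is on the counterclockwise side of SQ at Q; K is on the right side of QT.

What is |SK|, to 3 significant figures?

70.5

∠SQT = 78.5°, so QT runs at -4.2° + (180° − 78.5°) = 97.3° from the x-axis; with |QT| = 34.1, T = Q + 34.1·(cos 97.3°, sin 97.3°) = (48.8, 29.9). QT ⟂ TK; with |TK| = 14.3 on the right of QT, K = T + 14.3·(0.992, 0.127) = (63.0, 31.7). Then |SK| = |K − S| = 70.5.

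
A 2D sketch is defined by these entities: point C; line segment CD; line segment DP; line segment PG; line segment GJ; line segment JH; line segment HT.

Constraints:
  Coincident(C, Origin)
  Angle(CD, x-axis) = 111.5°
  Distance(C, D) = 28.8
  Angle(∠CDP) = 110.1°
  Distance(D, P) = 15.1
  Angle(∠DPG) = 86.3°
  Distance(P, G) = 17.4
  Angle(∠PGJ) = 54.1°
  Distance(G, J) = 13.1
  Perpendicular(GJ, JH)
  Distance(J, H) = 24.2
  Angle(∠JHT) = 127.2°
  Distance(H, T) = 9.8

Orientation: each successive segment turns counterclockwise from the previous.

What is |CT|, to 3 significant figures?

53.3

GJ ⟂ JH, so JH runs at 131°; with |JH| = 24.2, H = (-30.1, 36.0). ∠JHT = 127.2° gives HT at -176° from the x-axis; with |HT| = 9.8, T = (-39.9, 35.3). Then |CT| = |T − C| = 53.3.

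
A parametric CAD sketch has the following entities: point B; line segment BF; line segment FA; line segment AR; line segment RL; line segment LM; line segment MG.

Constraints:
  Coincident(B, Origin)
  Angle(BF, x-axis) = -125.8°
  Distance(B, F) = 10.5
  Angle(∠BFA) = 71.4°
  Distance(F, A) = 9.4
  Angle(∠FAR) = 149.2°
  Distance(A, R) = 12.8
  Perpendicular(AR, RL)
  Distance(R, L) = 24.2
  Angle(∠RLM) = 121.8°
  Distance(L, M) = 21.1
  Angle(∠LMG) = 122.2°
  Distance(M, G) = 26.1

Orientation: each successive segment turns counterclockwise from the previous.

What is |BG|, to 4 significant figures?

31.00

B is at the origin; BF runs at -125.8° with length 10.5, so F = (-6.142, -8.516). ∠BFA = 71.4° gives FA at -17.20° from the x-axis; with |FA| = 9.4, A = (2.838, -11.30). ∠FAR = 149.2° gives AR at 13.60° from the x-axis; with |AR| = 12.8, R = (15.28, -8.286). AR is perpendicular to RL, so RL runs at 103.6°; with |RL| = 24.2, L = (9.588, 15.24). ∠RLM = 121.8° gives LM at 161.8° from the x-axis; with |LM| = 21.1, M = (-10.46, 21.83). ∠LMG = 122.2° gives MG at -140.4° from the x-axis; with |MG| = 26.1, G = (-30.57, 5.189). Then |BG| = |G − B| = 31.00.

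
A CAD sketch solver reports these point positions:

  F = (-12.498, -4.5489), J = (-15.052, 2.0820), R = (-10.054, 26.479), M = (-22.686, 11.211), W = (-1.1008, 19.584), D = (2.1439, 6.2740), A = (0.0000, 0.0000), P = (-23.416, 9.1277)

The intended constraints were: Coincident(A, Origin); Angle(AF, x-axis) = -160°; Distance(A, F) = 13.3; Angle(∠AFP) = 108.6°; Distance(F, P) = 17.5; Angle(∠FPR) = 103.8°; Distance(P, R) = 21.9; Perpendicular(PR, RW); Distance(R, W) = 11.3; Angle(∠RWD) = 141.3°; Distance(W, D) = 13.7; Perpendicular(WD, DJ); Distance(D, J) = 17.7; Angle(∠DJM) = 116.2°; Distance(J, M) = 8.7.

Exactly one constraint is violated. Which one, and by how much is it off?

Distance(J, M) = 8.7 — off by 3.20.

A = (0.00, 0.00) ✓; AF at -160.0° ✓; |AF| = 13.30 ✓; ∠AFP = 108.6° ✓; |FP| = 17.50 ✓; ∠FPR = 103.8° ✓; |PR| = 21.90 ✓; ∠(PR, RW) = 90.00° ✓; |RW| = 11.30 ✓; ∠RWD = 141.3° ✓; |WD| = 13.70 ✓; ∠(WD, DJ) = 90.00° ✓; |DJ| = 17.70 ✓; ∠DJM = 116.2° ✓; |JM| = 11.90 ✗.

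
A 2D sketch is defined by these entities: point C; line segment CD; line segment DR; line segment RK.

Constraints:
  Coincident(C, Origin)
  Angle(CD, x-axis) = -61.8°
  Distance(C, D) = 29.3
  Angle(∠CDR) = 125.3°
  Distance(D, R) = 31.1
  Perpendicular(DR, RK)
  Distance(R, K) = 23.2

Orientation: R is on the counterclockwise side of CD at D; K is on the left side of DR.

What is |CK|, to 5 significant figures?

48.037

C is at the origin; CD runs at -61.8° with length 29.3, so D = 29.3·(cos -61.8°, sin -61.8°) = (13.846, -25.822). ∠CDR = 125.3°, so DR runs at -61.8° + (180° − 125.3°) = -7.1000° from the x-axis; with |DR| = 31.1, R = D + 31.1·(cos -7.1000°, sin -7.1000°) = (44.707, -29.666). DR ⟂ RK; with |RK| = 23.2 on the left of DR, K = R + 23.2·(0.12360, 0.99233) = (47.575, -6.6441). Then |CK| = |K − C| = 48.037.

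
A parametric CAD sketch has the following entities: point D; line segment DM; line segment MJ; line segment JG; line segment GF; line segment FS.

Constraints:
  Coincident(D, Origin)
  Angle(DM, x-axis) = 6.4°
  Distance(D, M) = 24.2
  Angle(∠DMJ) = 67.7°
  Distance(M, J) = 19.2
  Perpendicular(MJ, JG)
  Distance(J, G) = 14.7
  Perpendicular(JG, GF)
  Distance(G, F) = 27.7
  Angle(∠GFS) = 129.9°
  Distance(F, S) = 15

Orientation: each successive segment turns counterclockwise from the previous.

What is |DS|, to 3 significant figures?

33.4

The perpendicularity gives GF at right angles to JG, so GF runs at -61.3°; with |GF| = 27.7, F = (15.2, -11.8). ∠GFS = 129.9° gives FS at -11.2° from the x-axis; with |FS| = 15.0, S = (30.0, -14.7). Then |DS| = |S − D| = 33.4.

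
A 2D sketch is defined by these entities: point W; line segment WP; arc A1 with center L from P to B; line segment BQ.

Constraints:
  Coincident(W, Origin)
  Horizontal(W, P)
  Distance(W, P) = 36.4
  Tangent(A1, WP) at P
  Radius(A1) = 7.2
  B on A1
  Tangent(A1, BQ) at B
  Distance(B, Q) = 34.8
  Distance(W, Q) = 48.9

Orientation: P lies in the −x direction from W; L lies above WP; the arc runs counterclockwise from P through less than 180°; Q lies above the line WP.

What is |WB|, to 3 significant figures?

30.0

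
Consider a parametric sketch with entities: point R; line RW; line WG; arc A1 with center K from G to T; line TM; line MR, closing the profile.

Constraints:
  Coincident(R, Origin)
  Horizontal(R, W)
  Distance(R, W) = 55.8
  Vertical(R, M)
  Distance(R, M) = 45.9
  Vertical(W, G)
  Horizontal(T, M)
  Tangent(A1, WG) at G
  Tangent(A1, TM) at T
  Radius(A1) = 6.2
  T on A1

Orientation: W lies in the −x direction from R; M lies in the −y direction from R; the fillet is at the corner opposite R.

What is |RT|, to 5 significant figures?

67.579

R is at the origin; RW is horizontal with |RW| = 55.8 and W on the −x side, so W = (-55.800, 0.0000). RM is vertical with |RM| = 45.9 and M on the −y side, so M = (0.0000, -45.900). The virtual corner opposite R is at (-55.800, -45.900). The tangent condition forces KG to be normal to WG and the tangent condition forces KT to be normal to TM, with radius 6.2, so the center K sits 6.2 in from both sides at K = (-49.600, -39.700). That places the tangent points at G = (-55.800, -39.700) on WG and T = (-49.600, -45.900) on TM. Then |RT| = |T − R| = 67.579.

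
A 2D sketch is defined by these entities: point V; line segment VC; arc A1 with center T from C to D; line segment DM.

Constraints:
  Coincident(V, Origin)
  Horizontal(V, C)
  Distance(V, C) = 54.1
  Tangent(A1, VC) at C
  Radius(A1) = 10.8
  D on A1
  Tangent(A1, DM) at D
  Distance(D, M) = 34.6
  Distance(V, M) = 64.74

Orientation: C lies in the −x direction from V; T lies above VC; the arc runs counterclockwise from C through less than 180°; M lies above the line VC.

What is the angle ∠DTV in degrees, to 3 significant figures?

15.0°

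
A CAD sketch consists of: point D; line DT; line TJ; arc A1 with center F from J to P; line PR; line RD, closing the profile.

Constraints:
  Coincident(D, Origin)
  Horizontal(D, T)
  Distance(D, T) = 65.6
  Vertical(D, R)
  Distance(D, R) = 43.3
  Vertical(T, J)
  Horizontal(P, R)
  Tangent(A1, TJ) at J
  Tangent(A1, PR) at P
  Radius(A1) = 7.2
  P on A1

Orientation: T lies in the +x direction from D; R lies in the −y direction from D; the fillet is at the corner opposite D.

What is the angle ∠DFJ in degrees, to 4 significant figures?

148.3°

The virtual corner opposite D is at (65.60, -43.30). Since A1 is tangent to TJ there, FJ ⟂ TJ and tangency of A1 to PR means the radius FP is perpendicular to PR, with radius 7.2, so the center F sits 7.2 in from both sides at F = (58.40, -36.10). That places the tangent points at J = (65.60, -36.10) on TJ and P = (58.40, -43.30) on PR. Then cos ∠DFJ = FD·FJ / (|FD||FJ|), giving 148.3°.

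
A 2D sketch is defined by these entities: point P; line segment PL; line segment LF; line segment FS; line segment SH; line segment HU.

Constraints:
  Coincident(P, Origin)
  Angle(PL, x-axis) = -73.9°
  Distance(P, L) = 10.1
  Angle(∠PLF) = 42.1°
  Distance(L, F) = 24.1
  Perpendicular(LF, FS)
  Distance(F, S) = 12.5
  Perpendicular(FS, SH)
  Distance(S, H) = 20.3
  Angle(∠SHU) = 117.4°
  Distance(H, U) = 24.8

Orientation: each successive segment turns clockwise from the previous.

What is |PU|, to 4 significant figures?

22.22

FS is perpendicular to SH, so SH runs at -31.80°; with |SH| = 20.3, H = (6.158, 2.922). ∠SHU = 117.4° gives HU at -94.40° from the x-axis; with |HU| = 24.8, U = (4.256, -21.80). Then |PU| = |U − P| = 22.22.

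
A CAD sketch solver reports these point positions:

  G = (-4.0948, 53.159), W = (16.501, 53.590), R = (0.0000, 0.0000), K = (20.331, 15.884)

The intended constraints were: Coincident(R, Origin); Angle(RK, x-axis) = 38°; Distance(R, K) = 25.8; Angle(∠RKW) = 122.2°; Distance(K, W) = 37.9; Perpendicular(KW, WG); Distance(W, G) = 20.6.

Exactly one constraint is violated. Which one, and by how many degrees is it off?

Perpendicular(KW, WG) — off by 4.60°.

R = (0.00, 0.00) ✓; RK at 38.00° ✓; |RK| = 25.80 ✓; ∠RKW = 122.2° ✓; |KW| = 37.90 ✓; ∠(KW, WG) = 85.40° ✗; |WG| = 20.60 ✓.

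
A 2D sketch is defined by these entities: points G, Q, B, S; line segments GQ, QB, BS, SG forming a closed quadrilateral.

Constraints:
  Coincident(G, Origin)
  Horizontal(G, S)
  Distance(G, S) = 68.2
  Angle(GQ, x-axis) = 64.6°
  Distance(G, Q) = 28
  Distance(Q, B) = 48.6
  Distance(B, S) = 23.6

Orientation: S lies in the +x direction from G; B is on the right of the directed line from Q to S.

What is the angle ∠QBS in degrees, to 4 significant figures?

112.5°

G is at the origin; GS is horizontal with |GS| = 68.2 and S in +x, so S = (68.2, 0). GQ runs at 64.6° with |GQ| = 28.0, so Q = (12.01, 25.29). B is determined by |QB| = 48.6 and |BS| = 23.6 together: it lies at the intersection of circle(Q, 48.6) and circle(S, 23.6). With |QS| = 61.62, the foot of the radical line on QS is 45.46 from Q and the perpendicular offset is √(48.6² − 45.46²) = 17.20. Taking the right-of-QS solution: B = (46.40, -9.045).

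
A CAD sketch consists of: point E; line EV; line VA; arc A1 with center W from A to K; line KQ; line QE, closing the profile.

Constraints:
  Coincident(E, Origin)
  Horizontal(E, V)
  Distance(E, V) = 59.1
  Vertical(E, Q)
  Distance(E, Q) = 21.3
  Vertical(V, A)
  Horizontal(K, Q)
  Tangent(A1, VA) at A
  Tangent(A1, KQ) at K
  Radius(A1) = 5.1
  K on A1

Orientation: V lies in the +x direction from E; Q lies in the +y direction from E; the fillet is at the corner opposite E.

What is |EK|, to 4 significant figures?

58.05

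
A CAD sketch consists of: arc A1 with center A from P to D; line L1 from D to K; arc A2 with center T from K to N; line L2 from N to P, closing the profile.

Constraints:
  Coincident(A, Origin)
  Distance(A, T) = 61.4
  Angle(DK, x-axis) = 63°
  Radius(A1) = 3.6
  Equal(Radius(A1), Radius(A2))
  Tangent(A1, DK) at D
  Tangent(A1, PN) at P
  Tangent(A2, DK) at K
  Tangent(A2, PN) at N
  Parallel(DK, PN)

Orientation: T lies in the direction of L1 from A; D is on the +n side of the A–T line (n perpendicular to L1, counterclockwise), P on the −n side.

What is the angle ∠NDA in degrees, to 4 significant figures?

83.31°

Tangency of A1 to both parallel lines with radius 3.6 puts D and P at A ± 3.6·n: D = (-3.208, 1.634), P = (3.208, -1.634). Equal radii place K and N the same way about T: K = T + 3.6·n = (24.67, 56.34), N = T − 3.6·n = (31.08, 53.07). Then cos ∠NDA = DN·DA / (|DN||DA|), giving 83.31°.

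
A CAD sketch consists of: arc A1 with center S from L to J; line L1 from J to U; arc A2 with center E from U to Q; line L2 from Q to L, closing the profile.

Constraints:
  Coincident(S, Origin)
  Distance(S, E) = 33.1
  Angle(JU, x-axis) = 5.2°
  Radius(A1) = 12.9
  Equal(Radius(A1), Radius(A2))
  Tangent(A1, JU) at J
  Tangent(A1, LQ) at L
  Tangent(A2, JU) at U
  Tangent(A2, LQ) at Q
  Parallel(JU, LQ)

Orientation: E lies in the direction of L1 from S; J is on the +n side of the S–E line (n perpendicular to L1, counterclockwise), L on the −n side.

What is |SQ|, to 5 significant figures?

35.525

Tangency of A1 to both parallel lines with radius 12.9 puts J and L at S ± 12.9·n: J = (-1.1692, 12.847), L = (1.1692, -12.847). Equal radii place U and Q the same way about E: U = E + 12.9·n = (31.795, 15.847), Q = E − 12.9·n = (34.133, -9.8470). Then |SQ| = |Q − S| = 35.525.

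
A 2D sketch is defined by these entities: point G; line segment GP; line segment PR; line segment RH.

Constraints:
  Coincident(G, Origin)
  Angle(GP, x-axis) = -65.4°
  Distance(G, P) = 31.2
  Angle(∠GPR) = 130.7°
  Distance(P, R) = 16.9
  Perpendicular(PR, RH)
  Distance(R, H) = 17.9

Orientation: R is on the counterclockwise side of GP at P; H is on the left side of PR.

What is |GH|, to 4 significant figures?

37.69

G is at the origin; GP runs at -65.4° with length 31.2, so P = 31.2·(cos -65.4°, sin -65.4°) = (12.99, -28.37). ∠GPR = 130.7°, so PR runs at -65.4° + (180° − 130.7°) = -16.10° from the x-axis; with |PR| = 16.9, R = P + 16.9·(cos -16.10°, sin -16.10°) = (29.23, -33.05). PR ⟂ RH; with |RH| = 17.9 on the left of PR, H = R + 17.9·(0.2773, 0.9608) = (34.19, -15.86). Then |GH| = |H − G| = 37.69.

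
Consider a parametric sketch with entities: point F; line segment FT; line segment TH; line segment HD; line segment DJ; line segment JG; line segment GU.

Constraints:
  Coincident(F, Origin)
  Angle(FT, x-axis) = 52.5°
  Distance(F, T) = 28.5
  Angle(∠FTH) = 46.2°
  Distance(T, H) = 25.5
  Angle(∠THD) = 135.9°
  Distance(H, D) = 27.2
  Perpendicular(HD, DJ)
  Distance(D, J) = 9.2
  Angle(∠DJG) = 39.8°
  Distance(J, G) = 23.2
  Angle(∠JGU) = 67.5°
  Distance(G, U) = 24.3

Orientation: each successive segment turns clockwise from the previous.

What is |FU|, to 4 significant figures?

42.94

F is at the origin; FT runs at 52.5° with length 28.5, so T = (17.35, 22.61). ∠FTH = 46.2° gives TH at -81.30° from the x-axis; with |TH| = 25.5, H = (21.21, -2.596). ∠THD = 135.9° gives HD at -125.4° from the x-axis; with |HD| = 27.2, D = (5.450, -24.77). HD is perpendicular to DJ, so DJ runs at 144.6°; with |DJ| = 9.2, J = (-2.049, -19.44). ∠DJG = 39.8° gives JG at 4.400° from the x-axis; with |JG| = 23.2, G = (21.08, -17.66). ∠JGU = 67.5° gives GU at -108.1° from the x-axis; with |GU| = 24.3, U = (13.53, -40.76). Then |FU| = |U − F| = 42.94.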